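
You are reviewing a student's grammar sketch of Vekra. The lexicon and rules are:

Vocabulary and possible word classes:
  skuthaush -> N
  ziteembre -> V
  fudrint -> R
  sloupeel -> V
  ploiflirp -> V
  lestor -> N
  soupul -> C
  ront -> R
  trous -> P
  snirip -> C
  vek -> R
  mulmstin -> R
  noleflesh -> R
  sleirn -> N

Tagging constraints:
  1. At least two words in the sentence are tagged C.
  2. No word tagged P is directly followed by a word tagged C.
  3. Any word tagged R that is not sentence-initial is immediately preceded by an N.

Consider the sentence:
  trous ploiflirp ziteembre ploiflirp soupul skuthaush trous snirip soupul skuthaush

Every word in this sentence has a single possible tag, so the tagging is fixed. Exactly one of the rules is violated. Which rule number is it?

2

Fixed tagging: P V V V C N P C C N.
Rule check: R1 ✓, R2 ✗, R3 ✓.
Only rule 2 fails.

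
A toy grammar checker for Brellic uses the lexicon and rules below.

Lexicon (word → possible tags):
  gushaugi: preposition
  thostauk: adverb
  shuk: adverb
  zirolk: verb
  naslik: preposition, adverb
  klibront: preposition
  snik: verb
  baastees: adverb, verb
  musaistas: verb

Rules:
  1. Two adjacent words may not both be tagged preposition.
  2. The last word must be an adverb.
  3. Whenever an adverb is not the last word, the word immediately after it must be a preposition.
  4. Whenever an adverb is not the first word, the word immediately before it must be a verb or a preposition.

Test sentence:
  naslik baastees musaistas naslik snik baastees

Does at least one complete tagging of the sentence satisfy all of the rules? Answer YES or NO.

YES

Candidates per position — 1:naslik {preposition,adverb}; 2:baastees {adverb,verb}; 3:musaistas {verb}; 4:naslik {preposition,adverb}; 5:snik {verb}; 6:baastees {adverb,verb}.
One satisfying assignment: preposition verb verb preposition verb adverb.
Checking: rule 1 satisfied; rule 2 satisfied; rule 3 satisfied; rule 4 satisfied.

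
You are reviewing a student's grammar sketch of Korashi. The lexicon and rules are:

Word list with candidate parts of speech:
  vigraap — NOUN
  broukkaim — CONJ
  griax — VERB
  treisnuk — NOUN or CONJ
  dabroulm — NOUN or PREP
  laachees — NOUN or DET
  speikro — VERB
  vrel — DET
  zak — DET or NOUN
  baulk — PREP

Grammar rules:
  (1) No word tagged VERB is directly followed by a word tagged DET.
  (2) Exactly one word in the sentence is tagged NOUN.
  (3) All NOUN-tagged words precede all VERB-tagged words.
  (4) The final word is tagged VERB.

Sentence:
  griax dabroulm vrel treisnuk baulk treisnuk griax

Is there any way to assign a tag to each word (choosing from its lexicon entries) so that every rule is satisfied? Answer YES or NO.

Candidates per position — 1:griax {VERB}; 2:dabroulm {NOUN,PREP}; 3:vrel {DET}; 4:treisnuk {NOUN,CONJ}; 5:baulk {PREP}; 6:treisnuk {NOUN,CONJ}; 7:griax {VERB}.
Every candidate sequence violates at least one rule; no consistent tagging exists.

NO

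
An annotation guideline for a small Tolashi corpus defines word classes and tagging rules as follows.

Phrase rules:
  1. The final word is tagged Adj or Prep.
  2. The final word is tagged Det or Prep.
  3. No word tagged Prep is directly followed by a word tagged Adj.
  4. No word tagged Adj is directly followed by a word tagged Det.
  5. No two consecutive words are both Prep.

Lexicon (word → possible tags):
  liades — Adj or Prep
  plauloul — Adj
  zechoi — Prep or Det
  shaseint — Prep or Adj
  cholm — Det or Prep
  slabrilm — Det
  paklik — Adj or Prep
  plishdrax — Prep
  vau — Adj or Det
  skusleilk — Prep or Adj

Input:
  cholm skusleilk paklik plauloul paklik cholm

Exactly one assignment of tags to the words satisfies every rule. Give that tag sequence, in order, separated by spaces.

Det Adj Adj Adj Adj Prep

Candidates per position — 1:cholm {Det,Prep}; 2:skusleilk {Prep,Adj}; 3:paklik {Adj,Prep}; 4:plauloul {Adj}; 5:paklik {Adj,Prep}; 6:cholm {Det,Prep}.
Position 1: Prep is ruled out by rule 3; that leaves Det.
Position 2: Prep is ruled out by rule 3; that leaves Adj.
Position 3: Prep is ruled out by rule 3; that leaves Adj.
Position 6: Det is ruled out by rule 1; that leaves Prep.
Position 5: Prep is ruled out by rule 5; that leaves Adj.
That leaves exactly one tagging: Det Adj Adj Adj Adj Prep.
Rule-by-rule: rule 1 ok; rule 2 ok; rule 3 ok; rule 4 ok; rule 5 ok.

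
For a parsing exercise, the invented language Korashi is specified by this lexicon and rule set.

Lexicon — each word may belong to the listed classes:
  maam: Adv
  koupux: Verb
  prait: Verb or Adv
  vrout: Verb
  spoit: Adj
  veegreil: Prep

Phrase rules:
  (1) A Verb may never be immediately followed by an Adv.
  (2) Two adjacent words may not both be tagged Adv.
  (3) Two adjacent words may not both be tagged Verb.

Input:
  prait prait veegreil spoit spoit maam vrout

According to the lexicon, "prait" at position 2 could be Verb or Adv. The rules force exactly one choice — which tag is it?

Candidates per position — 1:prait {Verb,Adv}; 2:prait {Verb,Adv}; 3:veegreil {Prep}; 4:spoit {Adj}; 5:spoit {Adj}; 6:maam {Adv}; 7:vrout {Verb}.
Position 2: the remaining choice is settled jointly with positions 1 — only Verb at position 2 is part of a tagging that satisfies every rule.
The unique satisfying tagging is: Adv Verb Prep Adj Adj Adv Verb.
Check: rule 1 ok; rule 2 ok; rule 3 ok.

Verb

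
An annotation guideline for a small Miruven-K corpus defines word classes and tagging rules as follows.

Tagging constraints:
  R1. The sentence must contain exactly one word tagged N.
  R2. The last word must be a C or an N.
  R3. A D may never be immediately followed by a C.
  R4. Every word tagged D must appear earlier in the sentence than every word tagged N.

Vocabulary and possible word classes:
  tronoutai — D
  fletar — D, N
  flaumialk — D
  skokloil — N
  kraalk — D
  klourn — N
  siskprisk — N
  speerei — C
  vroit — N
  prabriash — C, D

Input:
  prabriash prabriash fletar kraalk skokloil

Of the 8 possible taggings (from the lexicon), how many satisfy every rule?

Candidates per position — 1:prabriash {C,D}; 2:prabriash {C,D}; 3:fletar {D,N}; 4:kraalk {D}; 5:skokloil {N}.
There are 8 candidate sequences in total.
The sequences that satisfy every rule: C C D D N; C D D D N; D D D D N.
Count = 3.

3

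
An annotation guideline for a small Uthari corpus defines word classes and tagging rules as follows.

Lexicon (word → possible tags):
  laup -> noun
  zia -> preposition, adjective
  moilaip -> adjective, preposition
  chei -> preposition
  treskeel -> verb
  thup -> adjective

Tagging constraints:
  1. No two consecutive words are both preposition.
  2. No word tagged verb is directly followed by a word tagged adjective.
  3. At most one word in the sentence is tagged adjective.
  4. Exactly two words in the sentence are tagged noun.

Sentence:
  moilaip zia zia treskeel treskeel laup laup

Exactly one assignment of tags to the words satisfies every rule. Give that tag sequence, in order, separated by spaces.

Candidates per position — 1:moilaip {adjective,preposition}; 2:zia {preposition,adjective}; 3:zia {preposition,adjective}; 4:treskeel {verb}; 5:treskeel {verb}; 6:laup {noun}; 7:laup {noun}.
The remaining ambiguous positions (1, 2, 3) are resolved jointly — only one combination satisfies every rule.
The unique satisfying tagging is: preposition adjective preposition verb verb noun noun.
Checking: rule 1 ok; rule 2 ok; rule 3 ok; rule 4 ok.

preposition adjective preposition verb verb noun noun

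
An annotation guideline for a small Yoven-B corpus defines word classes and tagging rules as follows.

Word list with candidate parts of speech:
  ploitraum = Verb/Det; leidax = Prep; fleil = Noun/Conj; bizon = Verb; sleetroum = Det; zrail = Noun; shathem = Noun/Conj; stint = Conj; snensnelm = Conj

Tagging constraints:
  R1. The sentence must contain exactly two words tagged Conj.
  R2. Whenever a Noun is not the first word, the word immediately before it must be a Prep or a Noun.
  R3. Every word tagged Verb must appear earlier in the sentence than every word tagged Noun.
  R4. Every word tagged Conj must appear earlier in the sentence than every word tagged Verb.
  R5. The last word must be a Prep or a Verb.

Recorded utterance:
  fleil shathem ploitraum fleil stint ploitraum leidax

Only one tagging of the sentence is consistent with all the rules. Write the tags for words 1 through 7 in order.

Candidates per position — 1:fleil {Noun,Conj}; 2:shathem {Noun,Conj}; 3:ploitraum {Verb,Det}; 4:fleil {Noun,Conj}; 5:stint {Conj}; 6:ploitraum {Verb,Det}; 7:leidax {Prep}.
If word 3 were Verb, no tagging could satisfy rule 4; so word 3 is Det.
If word 4 were Noun, no tagging could satisfy rule 2; so word 4 is Conj.
If word 1 were Conj, no tagging could satisfy rule 1; so word 1 is Noun.
If word 2 were Conj, no tagging could satisfy rule 1; so word 2 is Noun.
If word 6 were Verb, no tagging could satisfy rule 3; so word 6 is Det.
So the tagging must be: Noun Noun Det Conj Conj Det Prep.
Check: rule 1 satisfied; rule 2 satisfied; rule 3 satisfied; rule 4 satisfied; rule 5 satisfied.

Noun Noun Det Conj Conj Det Prep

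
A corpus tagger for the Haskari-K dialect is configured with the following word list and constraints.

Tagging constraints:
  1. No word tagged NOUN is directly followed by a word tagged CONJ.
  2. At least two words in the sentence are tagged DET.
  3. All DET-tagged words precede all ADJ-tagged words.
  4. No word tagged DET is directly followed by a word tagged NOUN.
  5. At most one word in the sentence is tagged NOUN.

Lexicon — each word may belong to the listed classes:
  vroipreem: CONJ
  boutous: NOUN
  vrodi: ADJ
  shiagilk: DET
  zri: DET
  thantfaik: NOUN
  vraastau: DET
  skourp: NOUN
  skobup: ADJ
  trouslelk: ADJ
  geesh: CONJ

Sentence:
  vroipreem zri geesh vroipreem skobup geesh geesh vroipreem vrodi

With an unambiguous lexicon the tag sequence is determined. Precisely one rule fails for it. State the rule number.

2

Fixed tagging: CONJ DET CONJ CONJ ADJ CONJ CONJ CONJ ADJ.
Checking each rule: R1 pass, R2 fail, R3 pass, R4 pass, R5 pass.
Only rule 2 fails.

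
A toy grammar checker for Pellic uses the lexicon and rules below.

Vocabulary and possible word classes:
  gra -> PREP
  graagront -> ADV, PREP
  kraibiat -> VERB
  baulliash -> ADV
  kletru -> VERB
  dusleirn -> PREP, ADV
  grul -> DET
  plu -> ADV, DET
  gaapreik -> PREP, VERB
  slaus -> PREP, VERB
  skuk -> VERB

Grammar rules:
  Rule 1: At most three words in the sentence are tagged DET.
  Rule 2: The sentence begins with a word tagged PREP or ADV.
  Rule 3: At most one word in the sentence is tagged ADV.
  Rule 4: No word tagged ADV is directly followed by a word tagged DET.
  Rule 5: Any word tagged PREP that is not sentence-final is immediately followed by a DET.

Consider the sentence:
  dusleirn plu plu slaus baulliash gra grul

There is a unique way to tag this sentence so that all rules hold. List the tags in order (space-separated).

PREP DET DET VERB ADV PREP DET

Candidates per position — 1:dusleirn {PREP,ADV}; 2:plu {ADV,DET}; 3:plu {ADV,DET}; 4:slaus {PREP,VERB}; 5:baulliash {ADV}; 6:gra {PREP}; 7:grul {DET}.
Position 1: tagging it ADV would leave rule 3 unsatisfiable, so it must be PREP.
Position 2: tagging it ADV would leave rule 3 unsatisfiable, so it must be DET.
Position 3: tagging it ADV would leave rule 3 unsatisfiable, so it must be DET.
Position 4: tagging it PREP would leave rule 5 unsatisfiable, so it must be VERB.
The unique satisfying tagging is: PREP DET DET VERB ADV PREP DET.
Checking: rule 1 holds; rule 2 holds; rule 3 holds; rule 4 holds; rule 5 holds.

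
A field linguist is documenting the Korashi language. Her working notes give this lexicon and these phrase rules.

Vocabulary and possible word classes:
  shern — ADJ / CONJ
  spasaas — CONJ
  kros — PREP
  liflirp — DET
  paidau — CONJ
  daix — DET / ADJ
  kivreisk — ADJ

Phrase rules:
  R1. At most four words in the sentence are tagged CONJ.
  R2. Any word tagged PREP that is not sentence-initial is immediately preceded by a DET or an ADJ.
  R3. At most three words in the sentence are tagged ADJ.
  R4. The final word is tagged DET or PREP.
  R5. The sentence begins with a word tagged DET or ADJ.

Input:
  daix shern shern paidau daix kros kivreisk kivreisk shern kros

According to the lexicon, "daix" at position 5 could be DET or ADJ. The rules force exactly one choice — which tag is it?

DET

Candidates per position — 1:daix {DET,ADJ}; 2:shern {ADJ,CONJ}; 3:shern {ADJ,CONJ}; 4:paidau {CONJ}; 5:daix {DET,ADJ}; 6:kros {PREP}; 7:kivreisk {ADJ}; 8:kivreisk {ADJ}; 9:shern {ADJ,CONJ}; 10:kros {PREP}.
Position 9: tagging it CONJ would leave rule 2 unsatisfiable, so it must be ADJ.
Position 1: tagging it ADJ would leave rule 3 unsatisfiable, so it must be DET.
Position 2: tagging it ADJ would leave rule 3 unsatisfiable, so it must be CONJ.
Position 3: tagging it ADJ would leave rule 3 unsatisfiable, so it must be CONJ.
Position 5: tagging it ADJ would leave rule 3 unsatisfiable, so it must be DET.
The only consistent sequence is: DET CONJ CONJ CONJ DET PREP ADJ ADJ ADJ PREP.
Rule-by-rule: rule 1 ✓; rule 2 ✓; rule 3 ✓; rule 4 ✓; rule 5 ✓.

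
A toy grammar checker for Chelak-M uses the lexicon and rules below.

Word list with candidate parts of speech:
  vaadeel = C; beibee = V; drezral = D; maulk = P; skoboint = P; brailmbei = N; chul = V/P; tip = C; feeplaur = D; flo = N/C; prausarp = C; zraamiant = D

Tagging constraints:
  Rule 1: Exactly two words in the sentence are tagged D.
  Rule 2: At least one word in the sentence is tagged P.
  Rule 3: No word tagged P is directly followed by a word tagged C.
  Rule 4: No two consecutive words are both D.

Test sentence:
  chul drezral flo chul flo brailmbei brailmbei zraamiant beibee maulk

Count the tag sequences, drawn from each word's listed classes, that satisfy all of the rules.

Candidates per position — 1:chul {V,P}; 2:drezral {D}; 3:flo {N,C}; 4:chul {V,P}; 5:flo {N,C}; 6:brailmbei {N}; 7:brailmbei {N}; 8:zraamiant {D}; 9:beibee {V}; 10:maulk {P}.
There are 16 candidate sequences in total.
Checking each against the rules leaves 12 sequences.
Count = 12.

12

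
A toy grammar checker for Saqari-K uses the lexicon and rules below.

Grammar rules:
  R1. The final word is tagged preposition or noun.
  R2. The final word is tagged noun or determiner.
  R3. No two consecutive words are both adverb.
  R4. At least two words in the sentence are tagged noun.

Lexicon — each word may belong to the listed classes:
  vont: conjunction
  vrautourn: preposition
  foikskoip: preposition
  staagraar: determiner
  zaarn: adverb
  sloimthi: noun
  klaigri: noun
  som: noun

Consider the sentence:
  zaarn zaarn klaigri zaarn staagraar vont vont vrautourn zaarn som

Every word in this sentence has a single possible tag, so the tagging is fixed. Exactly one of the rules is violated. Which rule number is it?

Fixed tagging: adverb adverb noun adverb determiner conjunction conjunction preposition adverb noun.
Applying the rules: R1 ✓, R2 ✓, R3 ✗, R4 ✓.
Only rule 3 fails.

3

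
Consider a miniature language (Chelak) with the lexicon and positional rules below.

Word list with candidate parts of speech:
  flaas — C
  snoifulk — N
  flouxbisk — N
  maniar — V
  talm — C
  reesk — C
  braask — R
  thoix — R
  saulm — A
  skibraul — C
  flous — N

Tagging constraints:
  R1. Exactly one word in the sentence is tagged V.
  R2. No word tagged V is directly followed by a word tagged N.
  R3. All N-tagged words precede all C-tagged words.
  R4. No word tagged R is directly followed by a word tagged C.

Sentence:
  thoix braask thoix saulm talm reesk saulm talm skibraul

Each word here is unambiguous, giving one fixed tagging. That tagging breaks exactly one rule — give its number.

1

Fixed tagging: R R R A C C A C C.
Checking each rule: R1 fail, R2 pass, R3 pass, R4 pass.
Only rule 1 fails.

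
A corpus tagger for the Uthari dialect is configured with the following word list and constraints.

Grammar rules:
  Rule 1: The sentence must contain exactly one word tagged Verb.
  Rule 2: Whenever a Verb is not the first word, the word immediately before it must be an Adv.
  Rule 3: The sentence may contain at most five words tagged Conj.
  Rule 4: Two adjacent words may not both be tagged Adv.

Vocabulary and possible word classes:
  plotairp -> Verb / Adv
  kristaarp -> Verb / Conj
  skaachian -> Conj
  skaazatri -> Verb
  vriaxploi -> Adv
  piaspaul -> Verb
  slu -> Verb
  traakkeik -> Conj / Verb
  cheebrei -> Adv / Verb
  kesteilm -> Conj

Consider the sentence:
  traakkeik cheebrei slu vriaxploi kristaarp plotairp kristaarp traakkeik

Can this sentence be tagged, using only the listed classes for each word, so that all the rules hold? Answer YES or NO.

YES

Candidates per position — 1:traakkeik {Conj,Verb}; 2:cheebrei {Adv,Verb}; 3:slu {Verb}; 4:vriaxploi {Adv}; 5:kristaarp {Verb,Conj}; 6:plotairp {Verb,Adv}; 7:kristaarp {Verb,Conj}; 8:traakkeik {Conj,Verb}.
One satisfying assignment: Conj Adv Verb Adv Conj Adv Conj Conj.
Check: rule 1 ✓; rule 2 ✓; rule 3 ✓; rule 4 ✓.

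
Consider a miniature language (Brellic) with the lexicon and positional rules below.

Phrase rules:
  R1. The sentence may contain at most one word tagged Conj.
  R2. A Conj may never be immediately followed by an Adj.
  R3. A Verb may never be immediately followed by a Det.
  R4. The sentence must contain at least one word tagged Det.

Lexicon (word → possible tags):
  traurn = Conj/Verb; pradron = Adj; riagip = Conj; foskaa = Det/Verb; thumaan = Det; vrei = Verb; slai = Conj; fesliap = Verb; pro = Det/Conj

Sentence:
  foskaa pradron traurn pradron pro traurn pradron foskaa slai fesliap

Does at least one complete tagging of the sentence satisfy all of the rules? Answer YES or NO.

Candidates per position — 1:foskaa {Det,Verb}; 2:pradron {Adj}; 3:traurn {Conj,Verb}; 4:pradron {Adj}; 5:pro {Det,Conj}; 6:traurn {Conj,Verb}; 7:pradron {Adj}; 8:foskaa {Det,Verb}; 9:slai {Conj}; 10:fesliap {Verb}.
One satisfying assignment: Verb Adj Verb Adj Det Verb Adj Det Conj Verb.
Verifying each rule — rule 1 holds; rule 2 holds; rule 3 holds; rule 4 holds.

YES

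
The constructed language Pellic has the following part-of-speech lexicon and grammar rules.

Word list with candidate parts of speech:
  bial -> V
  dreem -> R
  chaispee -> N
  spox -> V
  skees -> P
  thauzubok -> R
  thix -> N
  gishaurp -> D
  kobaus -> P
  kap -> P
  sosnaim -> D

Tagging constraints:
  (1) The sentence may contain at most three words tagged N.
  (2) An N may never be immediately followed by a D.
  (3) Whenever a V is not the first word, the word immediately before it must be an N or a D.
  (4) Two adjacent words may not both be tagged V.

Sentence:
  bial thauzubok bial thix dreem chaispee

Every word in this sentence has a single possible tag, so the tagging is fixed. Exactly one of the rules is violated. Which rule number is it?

3

Fixed tagging: V R V N R N.
Applying the rules: R1 pass, R2 pass, R3 fail, R4 pass.
Only rule 3 fails.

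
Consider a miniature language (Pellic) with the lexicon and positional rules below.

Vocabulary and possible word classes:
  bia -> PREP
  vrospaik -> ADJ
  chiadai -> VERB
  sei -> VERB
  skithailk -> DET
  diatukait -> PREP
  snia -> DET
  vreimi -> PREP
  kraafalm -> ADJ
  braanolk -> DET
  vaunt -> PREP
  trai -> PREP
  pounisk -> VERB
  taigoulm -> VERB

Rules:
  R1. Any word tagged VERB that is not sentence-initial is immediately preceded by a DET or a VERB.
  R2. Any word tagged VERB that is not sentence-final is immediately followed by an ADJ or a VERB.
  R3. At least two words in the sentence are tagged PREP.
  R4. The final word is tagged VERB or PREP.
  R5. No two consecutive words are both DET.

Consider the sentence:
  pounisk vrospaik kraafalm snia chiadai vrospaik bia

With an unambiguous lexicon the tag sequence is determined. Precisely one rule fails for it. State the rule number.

3

Fixed tagging: VERB ADJ ADJ DET VERB ADJ PREP.
Checking each rule: R1 holds, R2 holds, R3 violated, R4 holds, R5 holds.
Only rule 3 fails.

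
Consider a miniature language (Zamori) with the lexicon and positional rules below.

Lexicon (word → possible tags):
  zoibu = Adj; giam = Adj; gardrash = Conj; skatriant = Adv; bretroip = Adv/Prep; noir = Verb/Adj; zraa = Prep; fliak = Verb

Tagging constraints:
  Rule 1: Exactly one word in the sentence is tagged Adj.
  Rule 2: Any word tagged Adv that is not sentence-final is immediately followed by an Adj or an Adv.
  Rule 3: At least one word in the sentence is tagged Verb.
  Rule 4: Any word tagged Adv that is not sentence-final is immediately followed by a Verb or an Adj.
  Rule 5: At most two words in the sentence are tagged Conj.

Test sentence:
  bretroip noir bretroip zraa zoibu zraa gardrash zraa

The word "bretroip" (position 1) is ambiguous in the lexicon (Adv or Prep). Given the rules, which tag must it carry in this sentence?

Candidates per position — 1:bretroip {Adv,Prep}; 2:noir {Verb,Adj}; 3:bretroip {Adv,Prep}; 4:zraa {Prep}; 5:zoibu {Adj}; 6:zraa {Prep}; 7:gardrash {Conj}; 8:zraa {Prep}.
At position 2, choosing Adj makes rule 1 impossible to satisfy; hence Verb.
At position 3, choosing Adv makes rule 2 impossible to satisfy; hence Prep.
At position 1, choosing Adv makes rule 2 impossible to satisfy; hence Prep.
That leaves exactly one tagging: Prep Verb Prep Prep Adj Prep Conj Prep.
Rule-by-rule: rule 1 ok; rule 2 ok; rule 3 ok; rule 4 ok; rule 5 ok.

Prep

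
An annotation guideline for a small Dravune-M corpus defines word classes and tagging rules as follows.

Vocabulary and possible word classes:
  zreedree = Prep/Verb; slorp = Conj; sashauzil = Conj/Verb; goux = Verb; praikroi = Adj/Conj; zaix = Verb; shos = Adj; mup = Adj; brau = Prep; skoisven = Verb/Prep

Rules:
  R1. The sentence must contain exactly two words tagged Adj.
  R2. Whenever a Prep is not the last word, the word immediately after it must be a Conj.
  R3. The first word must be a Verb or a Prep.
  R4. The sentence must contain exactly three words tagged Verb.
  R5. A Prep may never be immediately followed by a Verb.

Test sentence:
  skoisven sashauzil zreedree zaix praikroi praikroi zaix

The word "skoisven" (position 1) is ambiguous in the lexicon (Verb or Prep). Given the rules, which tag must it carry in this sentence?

Candidates per position — 1:skoisven {Verb,Prep}; 2:sashauzil {Conj,Verb}; 3:zreedree {Prep,Verb}; 4:zaix {Verb}; 5:praikroi {Adj,Conj}; 6:praikroi {Adj,Conj}; 7:zaix {Verb}.
At position 3, choosing Prep makes rule 2 impossible to satisfy; hence Verb.
At position 5, choosing Conj makes rule 1 impossible to satisfy; hence Adj.
At position 6, choosing Conj makes rule 1 impossible to satisfy; hence Adj.
At position 1, choosing Verb makes rule 4 impossible to satisfy; hence Prep.
At position 2, choosing Verb makes rule 2 impossible to satisfy; hence Conj.
The unique satisfying tagging is: Prep Conj Verb Verb Adj Adj Verb.
Check: rule 1 satisfied; rule 2 satisfied; rule 3 satisfied; rule 4 satisfied; rule 5 satisfied.

Prep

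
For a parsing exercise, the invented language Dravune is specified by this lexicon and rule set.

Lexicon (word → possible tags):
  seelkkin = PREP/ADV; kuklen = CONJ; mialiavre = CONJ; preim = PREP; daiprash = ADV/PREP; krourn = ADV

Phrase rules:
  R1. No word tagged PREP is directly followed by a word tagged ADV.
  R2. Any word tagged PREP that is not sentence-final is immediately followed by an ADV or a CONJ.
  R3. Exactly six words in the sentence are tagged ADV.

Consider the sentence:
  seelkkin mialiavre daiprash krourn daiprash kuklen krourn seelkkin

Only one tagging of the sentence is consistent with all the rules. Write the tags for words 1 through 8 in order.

Candidates per position — 1:seelkkin {PREP,ADV}; 2:mialiavre {CONJ}; 3:daiprash {ADV,PREP}; 4:krourn {ADV}; 5:daiprash {ADV,PREP}; 6:kuklen {CONJ}; 7:krourn {ADV}; 8:seelkkin {PREP,ADV}.
At position 1, choosing PREP makes rule 3 impossible to satisfy; hence ADV.
At position 3, choosing PREP makes rule 1 impossible to satisfy; hence ADV.
At position 5, choosing PREP makes rule 3 impossible to satisfy; hence ADV.
At position 8, choosing PREP makes rule 3 impossible to satisfy; hence ADV.
So the tagging must be: ADV CONJ ADV ADV ADV CONJ ADV ADV.
Verifying each rule — rule 1 holds; rule 2 holds; rule 3 holds.

ADV CONJ ADV ADV ADV CONJ ADV ADV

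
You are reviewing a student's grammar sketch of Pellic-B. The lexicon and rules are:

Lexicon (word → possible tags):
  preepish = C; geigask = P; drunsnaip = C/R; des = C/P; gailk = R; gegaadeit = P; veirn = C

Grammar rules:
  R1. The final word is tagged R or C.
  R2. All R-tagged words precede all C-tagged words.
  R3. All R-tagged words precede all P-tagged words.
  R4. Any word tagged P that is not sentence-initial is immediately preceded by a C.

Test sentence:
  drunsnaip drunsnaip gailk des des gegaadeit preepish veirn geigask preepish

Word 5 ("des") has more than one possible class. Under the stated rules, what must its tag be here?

C

Candidates per position — 1:drunsnaip {C,R}; 2:drunsnaip {C,R}; 3:gailk {R}; 4:des {C,P}; 5:des {C,P}; 6:gegaadeit {P}; 7:preepish {C}; 8:veirn {C}; 9:geigask {P}; 10:preepish {C}.
If word 1 were C, no tagging could satisfy rule 2; so word 1 is R.
If word 2 were C, no tagging could satisfy rule 2; so word 2 is R.
If word 4 were P, no tagging could satisfy rule 4; so word 4 is C.
If word 5 were P, no tagging could satisfy rule 4; so word 5 is C.
So the tagging must be: R R R C C P C C P C.
Check: rule 1 ✓; rule 2 ✓; rule 3 ✓; rule 4 ✓.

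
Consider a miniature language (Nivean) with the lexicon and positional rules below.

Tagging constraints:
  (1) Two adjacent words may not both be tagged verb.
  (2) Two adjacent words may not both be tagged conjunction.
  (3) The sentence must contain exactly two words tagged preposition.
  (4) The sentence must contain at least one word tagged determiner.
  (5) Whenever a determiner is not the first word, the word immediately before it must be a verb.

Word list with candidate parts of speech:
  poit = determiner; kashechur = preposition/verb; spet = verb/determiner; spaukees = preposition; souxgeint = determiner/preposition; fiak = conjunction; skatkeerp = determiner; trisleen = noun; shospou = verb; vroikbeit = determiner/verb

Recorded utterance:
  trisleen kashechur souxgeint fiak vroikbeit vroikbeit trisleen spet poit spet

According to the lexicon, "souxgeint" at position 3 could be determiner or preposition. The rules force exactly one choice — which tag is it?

Candidates per position — 1:trisleen {noun}; 2:kashechur {preposition,verb}; 3:souxgeint {determiner,preposition}; 4:fiak {conjunction}; 5:vroikbeit {determiner,verb}; 6:vroikbeit {determiner,verb}; 7:trisleen {noun}; 8:spet {verb,determiner}; 9:poit {determiner}; 10:spet {verb,determiner}.
Word 2 cannot be verb — rule 3 would then fail for every completion. It is preposition.
Word 3 cannot be determiner — rule 3 would then fail for every completion. It is preposition.
Word 5 cannot be determiner — rule 5 would then fail for every completion. It is verb.
Word 6 cannot be verb — rule 1 would then fail for every completion. It is determiner.
Word 8 cannot be determiner — rule 5 would then fail for every completion. It is verb.
Word 10 cannot be determiner — rule 5 would then fail for every completion. It is verb.
The unique satisfying tagging is: noun preposition preposition conjunction verb determiner noun verb determiner verb.
Check: rule 1 ✓; rule 2 ✓; rule 3 ✓; rule 4 ✓; rule 5 ✓.

preposition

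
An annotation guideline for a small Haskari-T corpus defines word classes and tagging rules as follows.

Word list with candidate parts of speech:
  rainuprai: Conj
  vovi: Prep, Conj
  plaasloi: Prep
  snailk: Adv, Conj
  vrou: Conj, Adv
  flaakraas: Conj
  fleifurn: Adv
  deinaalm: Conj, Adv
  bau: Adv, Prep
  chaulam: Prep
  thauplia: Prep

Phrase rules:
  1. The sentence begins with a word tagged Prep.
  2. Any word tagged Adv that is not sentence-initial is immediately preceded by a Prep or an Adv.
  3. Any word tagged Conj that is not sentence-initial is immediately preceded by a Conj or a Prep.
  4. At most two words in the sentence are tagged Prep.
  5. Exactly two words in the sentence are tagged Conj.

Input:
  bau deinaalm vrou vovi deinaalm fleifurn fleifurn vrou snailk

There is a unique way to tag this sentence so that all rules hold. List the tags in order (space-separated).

Candidates per position — 1:bau {Adv,Prep}; 2:deinaalm {Conj,Adv}; 3:vrou {Conj,Adv}; 4:vovi {Prep,Conj}; 5:deinaalm {Conj,Adv}; 6:fleifurn {Adv}; 7:fleifurn {Adv}; 8:vrou {Conj,Adv}; 9:snailk {Adv,Conj}.
At position 1, choosing Adv makes rule 1 impossible to satisfy; hence Prep.
At position 4, choosing Conj makes rule 2 impossible to satisfy; hence Prep.
At position 5, choosing Conj makes rule 2 impossible to satisfy; hence Adv.
At position 8, choosing Conj makes rule 3 impossible to satisfy; hence Adv.
At position 9, choosing Conj makes rule 3 impossible to satisfy; hence Adv.
At position 2, choosing Adv makes rule 5 impossible to satisfy; hence Conj.
At position 3, choosing Adv makes rule 2 impossible to satisfy; hence Conj.
That leaves exactly one tagging: Prep Conj Conj Prep Adv Adv Adv Adv Adv.
Check: rule 1 ✓; rule 2 ✓; rule 3 ✓; rule 4 ✓; rule 5 ✓.

Prep Conj Conj Prep Adv Adv Adv Adv Adv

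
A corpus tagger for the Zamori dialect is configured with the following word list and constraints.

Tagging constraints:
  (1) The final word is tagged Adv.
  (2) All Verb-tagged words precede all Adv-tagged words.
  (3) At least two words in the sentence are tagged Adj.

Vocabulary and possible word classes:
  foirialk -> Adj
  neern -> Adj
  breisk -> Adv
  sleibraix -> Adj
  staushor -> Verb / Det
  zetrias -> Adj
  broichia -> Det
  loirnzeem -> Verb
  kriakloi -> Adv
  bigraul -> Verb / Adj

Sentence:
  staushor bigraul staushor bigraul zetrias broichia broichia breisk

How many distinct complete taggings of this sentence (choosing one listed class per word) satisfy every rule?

Candidates per position — 1:staushor {Verb,Det}; 2:bigraul {Verb,Adj}; 3:staushor {Verb,Det}; 4:bigraul {Verb,Adj}; 5:zetrias {Adj}; 6:broichia {Det}; 7:broichia {Det}; 8:breisk {Adv}.
There are 16 candidate sequences in total.
Checking each against the rules leaves 12 sequences.
Count = 12.

12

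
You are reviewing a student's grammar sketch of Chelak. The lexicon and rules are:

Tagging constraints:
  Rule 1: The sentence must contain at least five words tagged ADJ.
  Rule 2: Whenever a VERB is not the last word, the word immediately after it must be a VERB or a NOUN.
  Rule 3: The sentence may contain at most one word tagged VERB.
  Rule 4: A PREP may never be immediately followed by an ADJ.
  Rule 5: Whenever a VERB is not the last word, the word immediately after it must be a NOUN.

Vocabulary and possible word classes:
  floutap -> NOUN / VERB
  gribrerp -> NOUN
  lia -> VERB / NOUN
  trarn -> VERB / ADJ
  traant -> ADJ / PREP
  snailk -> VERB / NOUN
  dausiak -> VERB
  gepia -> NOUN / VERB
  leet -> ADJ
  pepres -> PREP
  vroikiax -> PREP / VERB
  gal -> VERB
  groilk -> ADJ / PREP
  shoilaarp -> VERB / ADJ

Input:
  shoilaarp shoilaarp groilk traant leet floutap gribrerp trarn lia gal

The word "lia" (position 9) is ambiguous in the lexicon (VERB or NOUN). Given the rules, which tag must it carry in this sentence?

NOUN

Candidates per position — 1:shoilaarp {VERB,ADJ}; 2:shoilaarp {VERB,ADJ}; 3:groilk {ADJ,PREP}; 4:traant {ADJ,PREP}; 5:leet {ADJ}; 6:floutap {NOUN,VERB}; 7:gribrerp {NOUN}; 8:trarn {VERB,ADJ}; 9:lia {VERB,NOUN}; 10:gal {VERB}.
Position 1: VERB is ruled out by rule 2; that leaves ADJ.
Position 2: VERB is ruled out by rule 2; that leaves ADJ.
Position 3: PREP is ruled out by rule 4; that leaves ADJ.
Position 4: PREP is ruled out by rule 4; that leaves ADJ.
Position 6: VERB is ruled out by rule 3; that leaves NOUN.
Position 8: VERB is ruled out by rule 3; that leaves ADJ.
Position 9: VERB is ruled out by rule 3; that leaves NOUN.
The unique satisfying tagging is: ADJ ADJ ADJ ADJ ADJ NOUN NOUN ADJ NOUN VERB.
Check: rule 1 ✓; rule 2 ✓; rule 3 ✓; rule 4 ✓; rule 5 ✓.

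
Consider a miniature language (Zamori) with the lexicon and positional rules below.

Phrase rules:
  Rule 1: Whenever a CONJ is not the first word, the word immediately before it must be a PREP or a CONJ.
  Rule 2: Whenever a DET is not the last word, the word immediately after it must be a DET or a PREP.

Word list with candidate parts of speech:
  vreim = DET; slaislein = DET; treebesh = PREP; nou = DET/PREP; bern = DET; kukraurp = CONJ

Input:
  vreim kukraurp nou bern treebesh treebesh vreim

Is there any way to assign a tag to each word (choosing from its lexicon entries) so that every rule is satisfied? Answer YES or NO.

NO

Candidates per position — 1:vreim {DET}; 2:kukraurp {CONJ}; 3:nou {DET,PREP}; 4:bern {DET}; 5:treebesh {PREP}; 6:treebesh {PREP}; 7:vreim {DET}.
Rule 1 cannot be satisfied by any choice of tags from the lexicon.
So there is no consistent tagging.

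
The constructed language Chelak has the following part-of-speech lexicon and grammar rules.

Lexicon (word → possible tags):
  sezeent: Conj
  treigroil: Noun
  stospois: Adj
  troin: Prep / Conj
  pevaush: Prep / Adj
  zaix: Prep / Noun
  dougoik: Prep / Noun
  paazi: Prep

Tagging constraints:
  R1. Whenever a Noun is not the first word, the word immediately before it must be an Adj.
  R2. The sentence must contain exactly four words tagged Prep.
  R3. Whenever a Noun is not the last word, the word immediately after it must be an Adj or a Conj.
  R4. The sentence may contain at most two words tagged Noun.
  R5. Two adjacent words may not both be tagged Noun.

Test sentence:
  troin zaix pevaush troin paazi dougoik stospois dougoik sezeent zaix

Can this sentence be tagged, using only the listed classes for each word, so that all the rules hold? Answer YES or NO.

YES

Candidates per position — 1:troin {Prep,Conj}; 2:zaix {Prep,Noun}; 3:pevaush {Prep,Adj}; 4:troin {Prep,Conj}; 5:paazi {Prep}; 6:dougoik {Prep,Noun}; 7:stospois {Adj}; 8:dougoik {Prep,Noun}; 9:sezeent {Conj}; 10:zaix {Prep,Noun}.
One satisfying assignment: Conj Prep Adj Conj Prep Prep Adj Noun Conj Prep.
Verifying each rule — rule 1 ok; rule 2 ok; rule 3 ok; rule 4 ok; rule 5 ok.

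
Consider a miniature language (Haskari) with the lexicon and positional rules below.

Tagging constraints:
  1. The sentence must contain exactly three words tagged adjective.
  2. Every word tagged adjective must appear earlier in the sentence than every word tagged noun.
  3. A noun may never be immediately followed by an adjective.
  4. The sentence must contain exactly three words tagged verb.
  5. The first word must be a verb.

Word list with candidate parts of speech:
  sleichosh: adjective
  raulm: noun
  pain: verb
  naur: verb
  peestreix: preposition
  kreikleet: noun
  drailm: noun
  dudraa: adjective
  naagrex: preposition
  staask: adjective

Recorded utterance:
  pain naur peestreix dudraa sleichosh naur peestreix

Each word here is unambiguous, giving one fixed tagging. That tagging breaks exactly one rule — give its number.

1

Fixed tagging: verb verb preposition adjective adjective verb preposition.
Checking each rule: R1 ✗, R2 ✓, R3 ✓, R4 ✓, R5 ✓.
Only rule 1 fails.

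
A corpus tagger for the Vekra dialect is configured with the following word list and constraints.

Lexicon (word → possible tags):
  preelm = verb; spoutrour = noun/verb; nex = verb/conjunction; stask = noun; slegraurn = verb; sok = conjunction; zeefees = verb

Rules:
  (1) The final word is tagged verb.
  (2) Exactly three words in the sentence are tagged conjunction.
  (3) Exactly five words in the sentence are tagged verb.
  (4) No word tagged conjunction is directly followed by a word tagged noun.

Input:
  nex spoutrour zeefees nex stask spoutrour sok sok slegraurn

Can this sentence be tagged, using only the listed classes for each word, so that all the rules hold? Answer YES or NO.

YES

Candidates per position — 1:nex {verb,conjunction}; 2:spoutrour {noun,verb}; 3:zeefees {verb}; 4:nex {verb,conjunction}; 5:stask {noun}; 6:spoutrour {noun,verb}; 7:sok {conjunction}; 8:sok {conjunction}; 9:slegraurn {verb}.
One satisfying assignment: conjunction verb verb verb noun verb conjunction conjunction verb.
Check: rule 1 ✓; rule 2 ✓; rule 3 ✓; rule 4 ✓.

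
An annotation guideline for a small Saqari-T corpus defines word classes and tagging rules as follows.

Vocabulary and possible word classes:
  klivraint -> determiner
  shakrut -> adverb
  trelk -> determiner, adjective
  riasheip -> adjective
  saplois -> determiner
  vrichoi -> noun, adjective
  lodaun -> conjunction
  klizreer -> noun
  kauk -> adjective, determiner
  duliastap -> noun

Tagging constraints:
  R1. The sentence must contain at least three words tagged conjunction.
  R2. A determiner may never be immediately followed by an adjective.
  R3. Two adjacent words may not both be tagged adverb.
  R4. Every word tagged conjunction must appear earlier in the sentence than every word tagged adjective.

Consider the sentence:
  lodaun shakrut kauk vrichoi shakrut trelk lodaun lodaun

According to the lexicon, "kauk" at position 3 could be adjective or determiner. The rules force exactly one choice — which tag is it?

Candidates per position — 1:lodaun {conjunction}; 2:shakrut {adverb}; 3:kauk {adjective,determiner}; 4:vrichoi {noun,adjective}; 5:shakrut {adverb}; 6:trelk {determiner,adjective}; 7:lodaun {conjunction}; 8:lodaun {conjunction}.
Position 3: adjective is ruled out by rule 4; that leaves determiner.
Position 4: adjective is ruled out by rule 2; that leaves noun.
Position 6: adjective is ruled out by rule 4; that leaves determiner.
The unique satisfying tagging is: conjunction adverb determiner noun adverb determiner conjunction conjunction.
Rule-by-rule: rule 1 satisfied; rule 2 satisfied; rule 3 satisfied; rule 4 satisfied.

determiner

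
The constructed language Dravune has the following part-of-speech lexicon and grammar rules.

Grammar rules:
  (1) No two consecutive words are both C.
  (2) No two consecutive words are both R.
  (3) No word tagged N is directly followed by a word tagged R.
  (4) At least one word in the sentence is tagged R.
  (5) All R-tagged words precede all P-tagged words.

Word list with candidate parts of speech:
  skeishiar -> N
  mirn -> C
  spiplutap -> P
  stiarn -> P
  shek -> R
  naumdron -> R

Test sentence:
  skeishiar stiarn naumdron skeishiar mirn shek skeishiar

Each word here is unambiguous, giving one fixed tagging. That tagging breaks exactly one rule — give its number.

5

Fixed tagging: N P R N C R N.
Checking each rule: R1 ok, R2 ok, R3 ok, R4 ok, R5 fails.
Only rule 5 fails.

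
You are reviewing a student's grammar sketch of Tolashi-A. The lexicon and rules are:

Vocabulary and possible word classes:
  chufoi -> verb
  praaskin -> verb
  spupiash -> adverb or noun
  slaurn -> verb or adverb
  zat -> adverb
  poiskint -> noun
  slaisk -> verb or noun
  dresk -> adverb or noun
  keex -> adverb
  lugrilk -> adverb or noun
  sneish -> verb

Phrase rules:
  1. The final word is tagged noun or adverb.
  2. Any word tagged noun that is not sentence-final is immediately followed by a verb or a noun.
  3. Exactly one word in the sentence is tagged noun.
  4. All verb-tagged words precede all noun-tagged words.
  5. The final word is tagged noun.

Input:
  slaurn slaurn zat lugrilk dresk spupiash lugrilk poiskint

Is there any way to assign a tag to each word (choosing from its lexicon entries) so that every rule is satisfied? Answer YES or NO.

Candidates per position — 1:slaurn {verb,adverb}; 2:slaurn {verb,adverb}; 3:zat {adverb}; 4:lugrilk {adverb,noun}; 5:dresk {adverb,noun}; 6:spupiash {adverb,noun}; 7:lugrilk {adverb,noun}; 8:poiskint {noun}.
One satisfying assignment: adverb adverb adverb adverb adverb adverb adverb noun.
Rule-by-rule: rule 1 ok; rule 2 ok; rule 3 ok; rule 4 ok; rule 5 ok.

YES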